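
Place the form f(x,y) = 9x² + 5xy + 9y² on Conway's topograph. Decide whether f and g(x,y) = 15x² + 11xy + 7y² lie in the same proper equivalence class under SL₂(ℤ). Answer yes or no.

D₁ = -299, D₂ = -299
f: reduced (well bottom): (9,5,9) with a≤c, −a<b≤a
g: flip: (15,11,7)→(7,-11,15)
g: translate: b→3 (≡-11 mod 14), so (7,-11,15)→(7,3,11)
g: reduced (well bottom): (7,3,11) with a≤c, −a<b≤a
reduced forms (9, 5, 9) vs (7, 3, 11) ⇒ inequivalent

no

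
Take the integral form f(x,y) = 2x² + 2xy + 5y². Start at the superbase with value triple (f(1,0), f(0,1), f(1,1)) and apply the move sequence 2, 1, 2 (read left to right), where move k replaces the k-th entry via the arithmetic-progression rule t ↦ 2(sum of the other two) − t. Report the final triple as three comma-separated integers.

start (2,5,9) = (f(1,0),f(0,1),f(1,1))
replace slot 2: 2·(2+9) − 5 = 17 → (2,17,9)
replace slot 1: 2·(17+9) − 2 = 50 → (50,17,9)
replace slot 2: 2·(50+9) − 17 = 101 → (50,101,9)

50,101,9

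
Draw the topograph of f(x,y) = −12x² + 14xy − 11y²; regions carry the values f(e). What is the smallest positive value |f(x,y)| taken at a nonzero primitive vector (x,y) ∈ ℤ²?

translate: b→10 (≡-14 mod 24), so (12,-14,11)→(12,10,9)
flip: (12,10,9)→(9,-10,12)
translate: b→8 (≡-10 mod 18), so (9,-10,12)→(9,8,11)
reduced (well bottom): (9,8,11) with a≤c, −a<b≤a
well minimum |f| = |-9| = 9 (negative-definite)

9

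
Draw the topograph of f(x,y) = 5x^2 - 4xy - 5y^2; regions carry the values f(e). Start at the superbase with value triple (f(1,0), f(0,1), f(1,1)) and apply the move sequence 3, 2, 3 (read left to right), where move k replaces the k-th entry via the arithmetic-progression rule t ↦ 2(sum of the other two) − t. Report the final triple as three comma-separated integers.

start (5,-5,-4) = (f(1,0),f(0,1),f(1,1))
replace slot 3: 2·(5+(-5)) − (-4) = 4 → (5,-5,4)
replace slot 2: 2·(5+4) − (-5) = 23 → (5,23,4)
replace slot 3: 2·(5+23) − 4 = 52 → (5,23,52)

5,23,52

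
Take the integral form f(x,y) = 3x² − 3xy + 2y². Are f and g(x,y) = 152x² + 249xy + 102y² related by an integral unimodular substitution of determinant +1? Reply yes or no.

D₁ = -15, D₂ = -15
f: translate: b→3 (≡-3 mod 6), so (3,-3,2)→(3,3,2)
f: flip: (3,3,2)→(2,-3,3)
f: translate: b→1 (≡-3 mod 4), so (2,-3,3)→(2,1,2)
f: reduced (well bottom): (2,1,2) with a≤c, −a<b≤a
g: translate: b→-55 (≡249 mod 304), so (152,249,102)→(152,-55,5)
g: flip: (152,-55,5)→(5,55,152)
g: translate: b→5 (≡55 mod 10), so (5,55,152)→(5,5,2)
g: flip: (5,5,2)→(2,-5,5)
g: translate: b→-1 (≡-5 mod 4), so (2,-5,5)→(2,-1,2)
g: flip: (2,-1,2)→(2,1,2)
g: reduced (well bottom): (2,1,2) with a≤c, −a<b≤a
reduced forms (2, 1, 2) vs (2, 1, 2) ⇒ equivalent

yes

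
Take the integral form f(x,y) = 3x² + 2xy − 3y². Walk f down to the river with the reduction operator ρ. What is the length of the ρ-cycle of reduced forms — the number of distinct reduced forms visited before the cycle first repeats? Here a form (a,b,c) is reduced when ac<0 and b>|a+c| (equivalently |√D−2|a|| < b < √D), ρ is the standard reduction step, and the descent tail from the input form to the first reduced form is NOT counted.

D = 40, ⌊√D⌋ = 6
river: ρ → (-3,4,2)
river: ρ → (2,4,-3)
river: ρ → (-3,2,3)
river: ρ → (3,4,-2)
river: ρ → (-2,4,3)
river: ρ → (3,2,-3)
ρ-cycle length = 6 (tail of 0 descent steps not counted)

6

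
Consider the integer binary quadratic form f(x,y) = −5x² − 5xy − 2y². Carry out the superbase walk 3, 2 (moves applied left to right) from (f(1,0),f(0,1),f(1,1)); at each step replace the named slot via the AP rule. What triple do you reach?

start (-5,-2,-12) = (f(1,0),f(0,1),f(1,1))
replace slot 3: 2·((-5)+(-2)) − (-12) = -2 → (-5,-2,-2)
replace slot 2: 2·((-5)+(-2)) − (-2) = -12 → (-5,-12,-2)

-5,-12,-2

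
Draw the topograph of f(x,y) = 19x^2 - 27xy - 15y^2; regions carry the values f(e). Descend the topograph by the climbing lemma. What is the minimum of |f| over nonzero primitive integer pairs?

descent: ρ → (-15,27,19)  [lands on river]
river: ρ → (19,11,-23)
river: ρ → (-23,35,7)
river: ρ → (7,35,-23)
river: ρ → (-23,11,19)
river: ρ → (19,27,-15)
river: ρ → (-15,33,13)
river: ρ → (13,19,-29)
river: ρ → (-29,39,3)
river: ρ → (3,39,-29)
river: ρ → (-29,19,13)
river: ρ → (13,33,-15)
closes: descent 1, river 12
min |a| on river = 3

3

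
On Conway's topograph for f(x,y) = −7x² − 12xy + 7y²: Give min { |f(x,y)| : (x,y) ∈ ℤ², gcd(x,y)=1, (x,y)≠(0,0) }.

descent: ρ → (7,12,-7)  [lands on river]
river: ρ → (-7,16,3)
river: ρ → (3,14,-12)
river: ρ → (-12,10,5)
river: ρ → (5,10,-12)
river: ρ → (-12,14,3)
river: ρ → (3,16,-7)
river: ρ → (-7,12,7)
river: ρ → (7,16,-3)
river: ρ → (-3,14,12)
river: ρ → (12,10,-5)
river: ρ → (-5,10,12)
river: ρ → (12,14,-3)
river: ρ → (-3,16,7)
closes: descent 1, river 14
min |a| on river = 3

3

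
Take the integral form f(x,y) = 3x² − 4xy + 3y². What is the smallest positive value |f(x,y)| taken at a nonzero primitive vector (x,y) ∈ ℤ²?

translate: b→2 (≡-4 mod 6), so (3,-4,3)→(3,2,2)
flip: (3,2,2)→(2,-2,3)
translate: b→2 (≡-2 mod 4), so (2,-2,3)→(2,2,3)
reduced (well bottom): (2,2,3) with a≤c, −a<b≤a
well minimum = a = 2

2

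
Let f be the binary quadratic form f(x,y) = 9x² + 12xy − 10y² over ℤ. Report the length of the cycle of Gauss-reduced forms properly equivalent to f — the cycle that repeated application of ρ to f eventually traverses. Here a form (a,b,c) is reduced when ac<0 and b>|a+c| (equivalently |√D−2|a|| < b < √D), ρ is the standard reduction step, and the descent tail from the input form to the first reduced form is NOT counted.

D = 504, ⌊√D⌋ = 22
river: ρ → (-10,8,11)
river: ρ → (11,14,-7)
river: ρ → (-7,14,11)
river: ρ → (11,8,-10)
river: ρ → (-10,12,9)
river: ρ → (9,6,-13)
river: ρ → (-13,20,2)
river: ρ → (2,20,-13)
river: ρ → (-13,6,9)
river: ρ → (9,12,-10)
ρ-cycle length = 10 (tail of 0 descent steps not counted)

10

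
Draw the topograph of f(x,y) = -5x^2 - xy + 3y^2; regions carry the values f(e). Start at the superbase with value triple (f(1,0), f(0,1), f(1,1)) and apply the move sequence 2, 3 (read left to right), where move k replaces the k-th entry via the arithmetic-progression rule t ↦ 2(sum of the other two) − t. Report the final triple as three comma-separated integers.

start (-5,3,-3) = (f(1,0),f(0,1),f(1,1))
replace slot 2: 2·((-5)+(-3)) − 3 = -19 → (-5,-19,-3)
replace slot 3: 2·((-5)+(-19)) − (-3) = -45 → (-5,-19,-45)

-5,-19,-45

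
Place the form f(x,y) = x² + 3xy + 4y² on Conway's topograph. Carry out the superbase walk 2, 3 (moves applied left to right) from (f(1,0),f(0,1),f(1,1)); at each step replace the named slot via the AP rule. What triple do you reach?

start (1,4,8) = (f(1,0),f(0,1),f(1,1))
replace slot 2: 2·(1+8) − 4 = 14 → (1,14,8)
replace slot 3: 2·(1+14) − 8 = 22 → (1,14,22)

1,14,22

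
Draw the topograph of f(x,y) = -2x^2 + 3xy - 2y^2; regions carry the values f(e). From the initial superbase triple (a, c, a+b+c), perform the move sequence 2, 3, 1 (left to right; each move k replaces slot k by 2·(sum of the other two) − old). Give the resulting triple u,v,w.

start (-2,-2,-1) = (f(1,0),f(0,1),f(1,1))
replace slot 2: 2·((-2)+(-1)) − (-2) = -4 → (-2,-4,-1)
replace slot 3: 2·((-2)+(-4)) − (-1) = -11 → (-2,-4,-11)
replace slot 1: 2·((-4)+(-11)) − (-2) = -28 → (-28,-4,-11)

-28,-4,-11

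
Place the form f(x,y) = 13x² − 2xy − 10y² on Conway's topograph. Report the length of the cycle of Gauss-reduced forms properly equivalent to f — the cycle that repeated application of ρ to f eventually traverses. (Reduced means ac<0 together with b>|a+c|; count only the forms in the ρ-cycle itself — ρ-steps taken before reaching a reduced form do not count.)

D = 524, ⌊√D⌋ = 22
descent: ρ → (-10,22,1)  [lands on river]
river: ρ → (1,22,-10)
river: ρ → (-10,18,5)
river: ρ → (5,22,-2)
river: ρ → (-2,22,5)
river: ρ → (5,18,-10)
ρ-cycle length = 6 (tail of 1 descent step not counted)

6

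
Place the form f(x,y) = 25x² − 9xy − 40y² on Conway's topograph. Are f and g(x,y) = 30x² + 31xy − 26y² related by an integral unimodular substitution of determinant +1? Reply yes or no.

D₁ = 4081, D₂ = 4081
river cycle of f (length 18): (25, 41, -24), (-24, 55, 11), (11, 55, -24), (-24, 41, 25), (25, 59, -6), (-6, 61, 15), (15, 59, -10), (-10, 61, 9), (9, 47, -52), (-52, 57, 4), … (8 more)
river cycle of g (length 28): (-26, 21, 35), (35, 49, -12), (-12, 47, 39), (39, 31, -20), (-20, 49, 21), (21, 35, -34), (-34, 33, 22), (22, 55, -12), (-12, 41, 50), (50, 59, -3), … (18 more)
cycles differ ⇒ inequivalent

no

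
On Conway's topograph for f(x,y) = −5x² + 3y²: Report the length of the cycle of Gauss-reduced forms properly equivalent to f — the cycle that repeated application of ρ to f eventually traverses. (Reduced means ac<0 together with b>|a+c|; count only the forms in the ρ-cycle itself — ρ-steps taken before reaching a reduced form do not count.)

D = 60, ⌊√D⌋ = 7
descent: ρ → (3,6,-2)  [lands on river]
river: ρ → (-2,6,3)
ρ-cycle length = 2 (tail of 1 descent step not counted)

2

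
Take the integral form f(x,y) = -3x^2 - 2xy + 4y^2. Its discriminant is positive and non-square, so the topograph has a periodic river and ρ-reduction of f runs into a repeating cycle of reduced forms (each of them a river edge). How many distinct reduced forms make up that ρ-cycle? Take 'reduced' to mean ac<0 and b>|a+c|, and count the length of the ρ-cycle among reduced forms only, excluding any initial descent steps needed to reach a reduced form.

D = 52, ⌊√D⌋ = 7
descent: ρ → (4,2,-3)  [lands on river]
river: ρ → (-3,4,3)
river: ρ → (3,2,-4)
river: ρ → (-4,6,1)
river: ρ → (1,6,-4)
river: ρ → (-4,2,3)
river: ρ → (3,4,-3)
river: ρ → (-3,2,4)
river: ρ → (4,6,-1)
river: ρ → (-1,6,4)
ρ-cycle length = 10 (tail of 1 descent step not counted)

10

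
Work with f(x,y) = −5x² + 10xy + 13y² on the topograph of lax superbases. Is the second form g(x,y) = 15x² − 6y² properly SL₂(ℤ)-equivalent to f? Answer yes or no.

D₁ = 360, D₂ = 360
river cycle of f (length 4): (13, 16, -2), (-2, 16, 13), (13, 10, -5), (-5, 10, 13)
river cycle of g (length 6): (-6, 12, 9), (9, 6, -9), (-9, 12, 6), (6, 12, -9), (-9, 6, 9), (9, 12, -6)
cycles differ ⇒ inequivalent

no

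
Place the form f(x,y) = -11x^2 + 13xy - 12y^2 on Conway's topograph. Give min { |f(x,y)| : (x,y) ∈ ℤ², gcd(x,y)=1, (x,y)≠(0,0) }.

translate: b→9 (≡-13 mod 22), so (11,-13,12)→(11,9,10)
flip: (11,9,10)→(10,-9,11)
reduced (well bottom): (10,-9,11) with a≤c, −a<b≤a
well minimum |f| = |-10| = 10 (negative-definite)

10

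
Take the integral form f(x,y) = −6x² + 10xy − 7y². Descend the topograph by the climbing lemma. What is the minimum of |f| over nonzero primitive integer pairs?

translate: b→2 (≡-10 mod 12), so (6,-10,7)→(6,2,3)
flip: (6,2,3)→(3,-2,6)
reduced (well bottom): (3,-2,6) with a≤c, −a<b≤a
well minimum |f| = |-3| = 3 (negative-definite)

3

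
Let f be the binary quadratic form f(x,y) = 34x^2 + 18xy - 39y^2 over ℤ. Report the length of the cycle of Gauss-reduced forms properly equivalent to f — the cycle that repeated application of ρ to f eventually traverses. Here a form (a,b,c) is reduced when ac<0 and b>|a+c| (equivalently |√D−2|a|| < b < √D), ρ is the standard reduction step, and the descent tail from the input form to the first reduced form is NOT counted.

D = 5628, ⌊√D⌋ = 75
river: ρ → (-39,60,13)
river: ρ → (13,70,-14)
river: ρ → (-14,70,13)
river: ρ → (13,60,-39)
river: ρ → (-39,18,34)
river: ρ → (34,50,-23)
river: ρ → (-23,42,42)
river: ρ → (42,42,-23)
river: ρ → (-23,50,34)
river: ρ → (34,18,-39)
ρ-cycle length = 10 (tail of 0 descent steps not counted)

10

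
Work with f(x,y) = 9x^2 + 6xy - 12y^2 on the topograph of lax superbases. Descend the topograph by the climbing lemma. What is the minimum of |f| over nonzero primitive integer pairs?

river: ρ → (-12,18,3)
river: ρ → (3,18,-12)
river: ρ → (-12,6,9)
river: ρ → (9,12,-9)
river: ρ → (-9,6,12)
river: ρ → (12,18,-3)
river: ρ → (-3,18,12)
river: ρ → (12,6,-9)
river: ρ → (-9,12,9)
river: ρ → (9,6,-12)
closes: descent 0, river 10
min |a| on river = 3

3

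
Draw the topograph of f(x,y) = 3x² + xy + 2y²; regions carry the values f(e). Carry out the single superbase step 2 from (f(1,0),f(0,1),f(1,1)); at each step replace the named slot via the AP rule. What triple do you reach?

start (3,2,6) = (f(1,0),f(0,1),f(1,1))
replace slot 2: 2·(3+6) − 2 = 16 → (3,16,6)

3,16,6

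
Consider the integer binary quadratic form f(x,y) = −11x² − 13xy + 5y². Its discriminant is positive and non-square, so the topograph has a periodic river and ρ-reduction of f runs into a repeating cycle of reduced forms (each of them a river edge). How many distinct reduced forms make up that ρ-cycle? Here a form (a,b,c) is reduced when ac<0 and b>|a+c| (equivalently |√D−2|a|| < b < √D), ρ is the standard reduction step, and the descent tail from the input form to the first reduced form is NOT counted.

D = 389, ⌊√D⌋ = 19
descent: ρ → (5,13,-11)  [lands on river]
river: ρ → (-11,9,7)
river: ρ → (7,19,-1)
river: ρ → (-1,19,7)
river: ρ → (7,9,-11)
river: ρ → (-11,13,5)
river: ρ → (5,17,-5)
river: ρ → (-5,13,11)
river: ρ → (11,9,-7)
river: ρ → (-7,19,1)
river: ρ → (1,19,-7)
river: ρ → (-7,9,11)
river: ρ → (11,13,-5)
river: ρ → (-5,17,5)
ρ-cycle length = 14 (tail of 1 descent step not counted)

14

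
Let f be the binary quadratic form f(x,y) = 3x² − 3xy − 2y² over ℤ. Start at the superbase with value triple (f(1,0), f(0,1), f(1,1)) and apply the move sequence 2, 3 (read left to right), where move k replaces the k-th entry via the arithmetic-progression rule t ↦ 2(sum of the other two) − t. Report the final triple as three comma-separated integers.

start (3,-2,-2) = (f(1,0),f(0,1),f(1,1))
replace slot 2: 2·(3+(-2)) − (-2) = 4 → (3,4,-2)
replace slot 3: 2·(3+4) − (-2) = 16 → (3,4,16)

3,4,16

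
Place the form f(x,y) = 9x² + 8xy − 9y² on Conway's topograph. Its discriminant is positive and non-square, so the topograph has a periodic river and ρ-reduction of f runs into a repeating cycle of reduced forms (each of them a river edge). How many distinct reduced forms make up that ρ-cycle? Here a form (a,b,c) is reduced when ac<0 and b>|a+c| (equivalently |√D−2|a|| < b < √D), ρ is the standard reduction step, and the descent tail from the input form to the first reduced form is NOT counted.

D = 388, ⌊√D⌋ = 19
river: ρ → (-9,10,8)
river: ρ → (8,6,-11)
river: ρ → (-11,16,3)
river: ρ → (3,14,-16)
river: ρ → (-16,18,1)
river: ρ → (1,18,-16)
river: ρ → (-16,14,3)
river: ρ → (3,16,-11)
river: ρ → (-11,6,8)
river: ρ → (8,10,-9)
river: ρ → (-9,8,9)
river: ρ → (9,10,-8)
river: ρ → (-8,6,11)
river: ρ → (11,16,-3)
river: ρ → (-3,14,16)
river: ρ → (16,18,-1)
river: ρ → (-1,18,16)
river: ρ → (16,14,-3)
river: ρ → (-3,16,11)
river: ρ → (11,6,-8)
river: ρ → (-8,10,9)
river: ρ → (9,8,-9)
ρ-cycle length = 22 (tail of 0 descent steps not counted)

22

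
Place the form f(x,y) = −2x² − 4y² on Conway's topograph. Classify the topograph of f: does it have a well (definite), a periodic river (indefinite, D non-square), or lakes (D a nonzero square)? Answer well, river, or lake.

D = b²−4ac = 0² − 4·(-2)·(-4) = -32
D < 0 ⇒ definite ⇒ every region one sign ⇒ single well

well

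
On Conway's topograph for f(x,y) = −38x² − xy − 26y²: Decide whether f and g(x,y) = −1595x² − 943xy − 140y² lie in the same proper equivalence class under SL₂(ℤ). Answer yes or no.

D₁ = -3951, D₂ = -3951
f is negative-definite; reduce −f:
−f: flip: (38,1,26)→(26,-1,38)
−f: reduced (well bottom): (26,-1,38) with a≤c, −a<b≤a
flip sign back: reduced form of f is (-26,1,-38)
g is negative-definite; reduce −g:
−g: flip: (1595,943,140)→(140,-943,1595)
−g: translate: b→-103 (≡-943 mod 280), so (140,-943,1595)→(140,-103,26)
−g: flip: (140,-103,26)→(26,103,140)
−g: translate: b→-1 (≡103 mod 52), so (26,103,140)→(26,-1,38)
−g: reduced (well bottom): (26,-1,38) with a≤c, −a<b≤a
flip sign back: reduced form of g is (-26,1,-38)
reduced forms (-26, 1, -38) vs (-26, 1, -38) ⇒ equivalent

yes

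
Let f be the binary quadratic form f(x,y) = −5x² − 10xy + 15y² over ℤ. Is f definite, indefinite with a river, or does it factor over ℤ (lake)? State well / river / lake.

D = b²−4ac = (-10)² − 4·(-5)·15 = 400
D = 20² is a perfect square ⇒ form factors over ℤ ⇒ lakes

lake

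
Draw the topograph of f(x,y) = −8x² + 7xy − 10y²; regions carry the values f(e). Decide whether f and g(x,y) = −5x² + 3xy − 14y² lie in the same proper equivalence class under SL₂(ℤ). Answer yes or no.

D₁ = -271, D₂ = -271
f is negative-definite; reduce −f:
−f: reduced (well bottom): (8,-7,10) with a≤c, −a<b≤a
flip sign back: reduced form of f is (-8,7,-10)
g is negative-definite; reduce −g:
−g: reduced (well bottom): (5,-3,14) with a≤c, −a<b≤a
flip sign back: reduced form of g is (-5,3,-14)
reduced forms (-8, 7, -10) vs (-5, 3, -14) ⇒ inequivalent

no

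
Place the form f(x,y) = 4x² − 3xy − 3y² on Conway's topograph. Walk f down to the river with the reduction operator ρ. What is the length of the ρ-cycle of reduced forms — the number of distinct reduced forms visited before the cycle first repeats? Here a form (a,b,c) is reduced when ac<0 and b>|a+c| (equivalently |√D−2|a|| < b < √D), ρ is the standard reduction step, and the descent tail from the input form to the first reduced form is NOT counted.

D = 57, ⌊√D⌋ = 7
descent: ρ → (-3,3,4)  [lands on river]
river: ρ → (4,5,-2)
river: ρ → (-2,7,1)
river: ρ → (1,7,-2)
river: ρ → (-2,5,4)
river: ρ → (4,3,-3)
ρ-cycle length = 6 (tail of 1 descent step not counted)

6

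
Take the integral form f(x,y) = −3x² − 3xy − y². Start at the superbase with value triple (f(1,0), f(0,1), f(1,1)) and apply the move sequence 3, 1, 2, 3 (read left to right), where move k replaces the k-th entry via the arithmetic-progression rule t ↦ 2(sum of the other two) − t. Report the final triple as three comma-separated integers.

start (-3,-1,-7) = (f(1,0),f(0,1),f(1,1))
replace slot 3: 2·((-3)+(-1)) − (-7) = -1 → (-3,-1,-1)
replace slot 1: 2·((-1)+(-1)) − (-3) = -1 → (-1,-1,-1)
replace slot 2: 2·((-1)+(-1)) − (-1) = -3 → (-1,-3,-1)
replace slot 3: 2·((-1)+(-3)) − (-1) = -7 → (-1,-3,-7)

-1,-3,-7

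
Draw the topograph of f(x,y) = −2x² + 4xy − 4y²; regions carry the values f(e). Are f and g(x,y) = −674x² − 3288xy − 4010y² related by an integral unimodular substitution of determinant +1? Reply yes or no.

D₁ = -16, D₂ = -16
f is negative-definite; reduce −f:
−f: translate: b→0 (≡-4 mod 4), so (2,-4,4)→(2,0,2)
−f: reduced (well bottom): (2,0,2) with a≤c, −a<b≤a
flip sign back: reduced form of f is (-2,0,-2)
g is negative-definite; reduce −g:
−g: translate: b→592 (≡3288 mod 1348), so (674,3288,4010)→(674,592,130)
−g: flip: (674,592,130)→(130,-592,674)
−g: translate: b→-72 (≡-592 mod 260), so (130,-592,674)→(130,-72,10)
−g: flip: (130,-72,10)→(10,72,130)
−g: translate: b→-8 (≡72 mod 20), so (10,72,130)→(10,-8,2)
−g: flip: (10,-8,2)→(2,8,10)
−g: translate: b→0 (≡8 mod 4), so (2,8,10)→(2,0,2)
−g: reduced (well bottom): (2,0,2) with a≤c, −a<b≤a
flip sign back: reduced form of g is (-2,0,-2)
reduced forms (-2, 0, -2) vs (-2, 0, -2) ⇒ equivalent

yes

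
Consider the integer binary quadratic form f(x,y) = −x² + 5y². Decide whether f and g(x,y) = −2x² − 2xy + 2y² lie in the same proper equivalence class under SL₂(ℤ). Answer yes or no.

D₁ = 20, D₂ = 20
river cycle of f (length 2): (-1, 4, 1), (1, 4, -1)
river cycle of g (length 2): (2, 2, -2), (-2, 2, 2)
cycles differ ⇒ inequivalent

no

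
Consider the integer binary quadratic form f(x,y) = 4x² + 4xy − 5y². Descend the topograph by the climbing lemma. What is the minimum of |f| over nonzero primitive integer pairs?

river: ρ → (-5,6,3)
river: ρ → (3,6,-5)
river: ρ → (-5,4,4)
river: ρ → (4,4,-5)
closes: descent 0, river 4
min |a| on river = 3

3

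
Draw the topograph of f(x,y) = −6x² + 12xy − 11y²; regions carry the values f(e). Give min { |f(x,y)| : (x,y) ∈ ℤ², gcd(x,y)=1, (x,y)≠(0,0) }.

translate: b→0 (≡-12 mod 12), so (6,-12,11)→(6,0,5)
flip: (6,0,5)→(5,0,6)
reduced (well bottom): (5,0,6) with a≤c, −a<b≤a
well minimum |f| = |-5| = 5 (negative-definite)

5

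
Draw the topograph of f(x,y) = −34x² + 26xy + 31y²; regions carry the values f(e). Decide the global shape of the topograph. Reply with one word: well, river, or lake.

D = b²−4ac = 26² − 4·(-34)·31 = 4892
D > 0 non-square ⇒ indefinite ⇒ periodic river

river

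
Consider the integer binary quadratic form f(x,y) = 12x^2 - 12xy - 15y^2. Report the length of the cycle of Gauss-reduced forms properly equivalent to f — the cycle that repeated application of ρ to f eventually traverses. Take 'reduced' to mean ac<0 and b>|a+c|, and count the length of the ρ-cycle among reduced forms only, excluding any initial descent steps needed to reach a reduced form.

D = 864, ⌊√D⌋ = 29
descent: ρ → (-15,12,12)  [lands on river]
river: ρ → (12,12,-15)
river: ρ → (-15,18,9)
river: ρ → (9,18,-15)
ρ-cycle length = 4 (tail of 1 descent step not counted)

4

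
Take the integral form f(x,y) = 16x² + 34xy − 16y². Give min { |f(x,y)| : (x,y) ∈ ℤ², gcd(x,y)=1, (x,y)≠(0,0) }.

river: ρ → (-16,30,20)
river: ρ → (20,10,-26)
river: ρ → (-26,42,4)
river: ρ → (4,46,-4)
river: ρ → (-4,42,26)
river: ρ → (26,10,-20)
river: ρ → (-20,30,16)
river: ρ → (16,34,-16)
closes: descent 0, river 8
min |a| on river = 4

4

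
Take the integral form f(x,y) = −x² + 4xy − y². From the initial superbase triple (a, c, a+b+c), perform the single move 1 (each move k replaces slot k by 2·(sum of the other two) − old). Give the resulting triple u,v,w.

start (-1,-1,2) = (f(1,0),f(0,1),f(1,1))
replace slot 1: 2·((-1)+2) − (-1) = 3 → (3,-1,2)

3,-1,2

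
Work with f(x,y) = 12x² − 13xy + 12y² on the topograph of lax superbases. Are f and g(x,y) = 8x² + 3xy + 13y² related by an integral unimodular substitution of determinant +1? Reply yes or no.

D₁ = -407, D₂ = -407
f: translate: b→11 (≡-13 mod 24), so (12,-13,12)→(12,11,11)
f: flip: (12,11,11)→(11,-11,12)
f: translate: b→11 (≡-11 mod 22), so (11,-11,12)→(11,11,12)
f: reduced (well bottom): (11,11,12) with a≤c, −a<b≤a
g: reduced (well bottom): (8,3,13) with a≤c, −a<b≤a
reduced forms (11, 11, 12) vs (8, 3, 13) ⇒ inequivalent

no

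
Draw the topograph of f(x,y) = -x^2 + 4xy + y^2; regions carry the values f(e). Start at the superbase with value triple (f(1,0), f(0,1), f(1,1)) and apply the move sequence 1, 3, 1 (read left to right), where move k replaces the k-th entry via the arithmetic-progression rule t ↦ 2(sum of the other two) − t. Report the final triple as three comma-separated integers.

start (-1,1,4) = (f(1,0),f(0,1),f(1,1))
replace slot 1: 2·(1+4) − (-1) = 11 → (11,1,4)
replace slot 3: 2·(11+1) − 4 = 20 → (11,1,20)
replace slot 1: 2·(1+20) − 11 = 31 → (31,1,20)

31,1,20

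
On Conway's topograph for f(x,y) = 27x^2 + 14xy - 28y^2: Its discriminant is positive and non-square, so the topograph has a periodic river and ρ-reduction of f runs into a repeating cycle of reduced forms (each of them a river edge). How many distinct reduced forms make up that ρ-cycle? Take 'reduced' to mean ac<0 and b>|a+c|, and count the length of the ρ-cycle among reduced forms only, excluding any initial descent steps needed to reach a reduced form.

D = 3220, ⌊√D⌋ = 56
river: ρ → (-28,42,13)
river: ρ → (13,36,-37)
river: ρ → (-37,38,12)
river: ρ → (12,34,-43)
river: ρ → (-43,52,3)
river: ρ → (3,56,-7)
river: ρ → (-7,56,3)
river: ρ → (3,52,-43)
river: ρ → (-43,34,12)
river: ρ → (12,38,-37)
river: ρ → (-37,36,13)
river: ρ → (13,42,-28)
river: ρ → (-28,14,27)
river: ρ → (27,40,-15)
river: ρ → (-15,50,12)
river: ρ → (12,46,-23)
river: ρ → (-23,46,12)
river: ρ → (12,50,-15)
river: ρ → (-15,40,27)
river: ρ → (27,14,-28)
ρ-cycle length = 20 (tail of 0 descent steps not counted)

20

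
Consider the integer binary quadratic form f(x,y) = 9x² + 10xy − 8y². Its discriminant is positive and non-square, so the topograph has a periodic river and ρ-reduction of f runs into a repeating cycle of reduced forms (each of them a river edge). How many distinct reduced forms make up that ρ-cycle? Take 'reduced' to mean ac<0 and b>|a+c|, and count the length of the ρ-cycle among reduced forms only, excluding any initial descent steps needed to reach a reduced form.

D = 388, ⌊√D⌋ = 19
river: ρ → (-8,6,11)
river: ρ → (11,16,-3)
river: ρ → (-3,14,16)
river: ρ → (16,18,-1)
river: ρ → (-1,18,16)
river: ρ → (16,14,-3)
river: ρ → (-3,16,11)
river: ρ → (11,6,-8)
river: ρ → (-8,10,9)
river: ρ → (9,8,-9)
river: ρ → (-9,10,8)
river: ρ → (8,6,-11)
river: ρ → (-11,16,3)
river: ρ → (3,14,-16)
river: ρ → (-16,18,1)
river: ρ → (1,18,-16)
river: ρ → (-16,14,3)
river: ρ → (3,16,-11)
river: ρ → (-11,6,8)
river: ρ → (8,10,-9)
river: ρ → (-9,8,9)
river: ρ → (9,10,-8)
ρ-cycle length = 22 (tail of 0 descent steps not counted)

22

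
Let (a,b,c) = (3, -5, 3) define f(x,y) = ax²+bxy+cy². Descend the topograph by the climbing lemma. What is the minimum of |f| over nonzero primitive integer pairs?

translate: b→1 (≡-5 mod 6), so (3,-5,3)→(3,1,1)
flip: (3,1,1)→(1,-1,3)
translate: b→1 (≡-1 mod 2), so (1,-1,3)→(1,1,3)
reduced (well bottom): (1,1,3) with a≤c, −a<b≤a
well minimum = a = 1

1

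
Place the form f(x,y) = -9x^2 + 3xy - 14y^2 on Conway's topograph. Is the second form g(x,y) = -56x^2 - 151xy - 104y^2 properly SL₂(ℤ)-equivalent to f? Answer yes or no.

D₁ = -495, D₂ = -495
f is negative-definite; reduce −f:
−f: reduced (well bottom): (9,-3,14) with a≤c, −a<b≤a
flip sign back: reduced form of f is (-9,3,-14)
g is negative-definite; reduce −g:
−g: translate: b→39 (≡151 mod 112), so (56,151,104)→(56,39,9)
−g: flip: (56,39,9)→(9,-39,56)
−g: translate: b→-3 (≡-39 mod 18), so (9,-39,56)→(9,-3,14)
−g: reduced (well bottom): (9,-3,14) with a≤c, −a<b≤a
flip sign back: reduced form of g is (-9,3,-14)
reduced forms (-9, 3, -14) vs (-9, 3, -14) ⇒ equivalent

yes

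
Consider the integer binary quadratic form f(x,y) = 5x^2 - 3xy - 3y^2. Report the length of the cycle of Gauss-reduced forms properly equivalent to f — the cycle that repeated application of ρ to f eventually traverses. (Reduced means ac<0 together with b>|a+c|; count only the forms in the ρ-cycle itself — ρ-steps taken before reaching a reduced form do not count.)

D = 69, ⌊√D⌋ = 8
descent: ρ → (-3,3,5)  [lands on river]
river: ρ → (5,7,-1)
river: ρ → (-1,7,5)
river: ρ → (5,3,-3)
ρ-cycle length = 4 (tail of 1 descent step not counted)

4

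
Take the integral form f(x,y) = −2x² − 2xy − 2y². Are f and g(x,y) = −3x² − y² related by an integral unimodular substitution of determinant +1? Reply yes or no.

D₁ = -12, D₂ = -12
f is negative-definite; reduce −f:
−f: reduced (well bottom): (2,2,2) with a≤c, −a<b≤a
flip sign back: reduced form of f is (-2,-2,-2)
g is negative-definite; reduce −g:
−g: flip: (3,0,1)→(1,0,3)
−g: reduced (well bottom): (1,0,3) with a≤c, −a<b≤a
flip sign back: reduced form of g is (-1,0,-3)
reduced forms (-2, -2, -2) vs (-1, 0, -3) ⇒ inequivalent

no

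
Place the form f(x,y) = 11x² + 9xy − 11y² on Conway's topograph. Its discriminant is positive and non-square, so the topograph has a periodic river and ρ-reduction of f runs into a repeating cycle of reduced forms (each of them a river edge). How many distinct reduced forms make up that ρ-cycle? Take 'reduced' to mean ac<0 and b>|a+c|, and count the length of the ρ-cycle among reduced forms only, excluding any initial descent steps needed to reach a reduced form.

D = 565, ⌊√D⌋ = 23
river: ρ → (-11,13,9)
river: ρ → (9,23,-1)
river: ρ → (-1,23,9)
river: ρ → (9,13,-11)
river: ρ → (-11,9,11)
river: ρ → (11,13,-9)
river: ρ → (-9,23,1)
river: ρ → (1,23,-9)
river: ρ → (-9,13,11)
river: ρ → (11,9,-11)
ρ-cycle length = 10 (tail of 0 descent steps not counted)

10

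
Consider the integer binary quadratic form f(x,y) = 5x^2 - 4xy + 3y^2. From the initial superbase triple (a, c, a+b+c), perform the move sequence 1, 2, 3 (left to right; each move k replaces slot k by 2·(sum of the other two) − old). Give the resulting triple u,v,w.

start (5,3,4) = (f(1,0),f(0,1),f(1,1))
replace slot 1: 2·(3+4) − 5 = 9 → (9,3,4)
replace slot 2: 2·(9+4) − 3 = 23 → (9,23,4)
replace slot 3: 2·(9+23) − 4 = 60 → (9,23,60)

9,23,60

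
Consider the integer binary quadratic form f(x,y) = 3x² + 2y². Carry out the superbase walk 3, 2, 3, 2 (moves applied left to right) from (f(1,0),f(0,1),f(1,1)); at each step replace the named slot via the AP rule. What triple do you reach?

start (3,2,5) = (f(1,0),f(0,1),f(1,1))
replace slot 3: 2·(3+2) − 5 = 5 → (3,2,5)
replace slot 2: 2·(3+5) − 2 = 14 → (3,14,5)
replace slot 3: 2·(3+14) − 5 = 29 → (3,14,29)
replace slot 2: 2·(3+29) − 14 = 50 → (3,50,29)

3,50,29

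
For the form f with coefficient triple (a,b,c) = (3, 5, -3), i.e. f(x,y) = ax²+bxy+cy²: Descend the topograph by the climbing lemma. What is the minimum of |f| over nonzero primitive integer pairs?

river: ρ → (-3,7,1)
river: ρ → (1,7,-3)
river: ρ → (-3,5,3)
river: ρ → (3,7,-1)
river: ρ → (-1,7,3)
river: ρ → (3,5,-3)
closes: descent 0, river 6
min |a| on river = 1

1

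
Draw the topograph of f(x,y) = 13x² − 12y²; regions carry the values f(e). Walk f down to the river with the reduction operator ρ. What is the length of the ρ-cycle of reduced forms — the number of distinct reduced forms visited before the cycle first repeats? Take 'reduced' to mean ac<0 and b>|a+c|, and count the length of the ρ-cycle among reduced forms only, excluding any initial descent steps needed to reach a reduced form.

D = 624, ⌊√D⌋ = 24
descent: ρ → (-12,24,1)  [lands on river]
river: ρ → (1,24,-12)
ρ-cycle length = 2 (tail of 1 descent step not counted)

2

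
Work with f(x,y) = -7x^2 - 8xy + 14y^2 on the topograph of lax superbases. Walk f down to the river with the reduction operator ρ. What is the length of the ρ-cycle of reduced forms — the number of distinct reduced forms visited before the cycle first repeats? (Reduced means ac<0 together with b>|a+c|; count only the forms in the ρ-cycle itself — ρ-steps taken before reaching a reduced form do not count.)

D = 456, ⌊√D⌋ = 21
descent: ρ → (14,8,-7)  [lands on river]
river: ρ → (-7,20,2)
river: ρ → (2,20,-7)
river: ρ → (-7,8,14)
river: ρ → (14,20,-1)
river: ρ → (-1,20,14)
ρ-cycle length = 6 (tail of 1 descent step not counted)

6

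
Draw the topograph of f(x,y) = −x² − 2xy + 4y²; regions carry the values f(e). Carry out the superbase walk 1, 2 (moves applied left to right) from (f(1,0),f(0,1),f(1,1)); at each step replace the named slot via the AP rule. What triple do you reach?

start (-1,4,1) = (f(1,0),f(0,1),f(1,1))
replace slot 1: 2·(4+1) − (-1) = 11 → (11,4,1)
replace slot 2: 2·(11+1) − 4 = 20 → (11,20,1)

11,20,1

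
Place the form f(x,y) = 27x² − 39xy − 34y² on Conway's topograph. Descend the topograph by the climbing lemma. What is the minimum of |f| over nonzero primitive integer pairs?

descent: ρ → (-34,39,27)  [lands on river]
river: ρ → (27,69,-4)
river: ρ → (-4,67,44)
river: ρ → (44,21,-27)
river: ρ → (-27,33,38)
river: ρ → (38,43,-22)
river: ρ → (-22,45,36)
river: ρ → (36,27,-31)
river: ρ → (-31,35,32)
river: ρ → (32,29,-34)
closes: descent 1, river 10
min |a| on river = 4

4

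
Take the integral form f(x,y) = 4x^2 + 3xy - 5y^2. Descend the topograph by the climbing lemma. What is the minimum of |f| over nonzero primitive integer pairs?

river: ρ → (-5,7,2)
river: ρ → (2,9,-1)
river: ρ → (-1,9,2)
river: ρ → (2,7,-5)
river: ρ → (-5,3,4)
river: ρ → (4,5,-4)
river: ρ → (-4,3,5)
river: ρ → (5,7,-2)
river: ρ → (-2,9,1)
river: ρ → (1,9,-2)
river: ρ → (-2,7,5)
river: ρ → (5,3,-4)
river: ρ → (-4,5,4)
river: ρ → (4,3,-5)
closes: descent 0, river 14
min |a| on river = 1

1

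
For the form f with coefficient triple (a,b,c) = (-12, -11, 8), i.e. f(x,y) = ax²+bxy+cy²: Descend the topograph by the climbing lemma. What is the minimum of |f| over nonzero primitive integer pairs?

descent: ρ → (8,11,-12)  [lands on river]
river: ρ → (-12,13,7)
river: ρ → (7,15,-10)
river: ρ → (-10,5,12)
river: ρ → (12,19,-3)
river: ρ → (-3,17,18)
river: ρ → (18,19,-2)
river: ρ → (-2,21,8)
closes: descent 1, river 8
min |a| on river = 2

2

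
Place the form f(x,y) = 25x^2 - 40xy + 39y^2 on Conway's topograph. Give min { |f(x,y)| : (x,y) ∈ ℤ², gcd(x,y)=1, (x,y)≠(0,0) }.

translate: b→10 (≡-40 mod 50), so (25,-40,39)→(25,10,24)
flip: (25,10,24)→(24,-10,25)
reduced (well bottom): (24,-10,25) with a≤c, −a<b≤a
well minimum = a = 24

24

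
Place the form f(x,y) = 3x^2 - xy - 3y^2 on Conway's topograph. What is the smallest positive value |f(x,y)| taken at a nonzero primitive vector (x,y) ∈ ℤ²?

descent: ρ → (-3,1,3)  [lands on river]
river: ρ → (3,5,-1)
river: ρ → (-1,5,3)
river: ρ → (3,1,-3)
river: ρ → (-3,5,1)
river: ρ → (1,5,-3)
closes: descent 1, river 6
min |a| on river = 1

1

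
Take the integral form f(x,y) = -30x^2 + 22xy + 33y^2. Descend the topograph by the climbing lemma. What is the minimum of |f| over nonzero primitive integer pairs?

river: ρ → (33,44,-19)
river: ρ → (-19,32,45)
river: ρ → (45,58,-6)
river: ρ → (-6,62,25)
river: ρ → (25,38,-30)
river: ρ → (-30,22,33)
closes: descent 0, river 6
min |a| on river = 6

6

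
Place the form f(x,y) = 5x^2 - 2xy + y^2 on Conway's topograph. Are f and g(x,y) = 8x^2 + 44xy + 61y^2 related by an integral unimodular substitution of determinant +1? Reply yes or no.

D₁ = -16, D₂ = -16
f: flip: (5,-2,1)→(1,2,5)
f: translate: b→0 (≡2 mod 2), so (1,2,5)→(1,0,4)
f: reduced (well bottom): (1,0,4) with a≤c, −a<b≤a
g: translate: b→-4 (≡44 mod 16), so (8,44,61)→(8,-4,1)
g: flip: (8,-4,1)→(1,4,8)
g: translate: b→0 (≡4 mod 2), so (1,4,8)→(1,0,4)
g: reduced (well bottom): (1,0,4) with a≤c, −a<b≤a
reduced forms (1, 0, 4) vs (1, 0, 4) ⇒ equivalent

yes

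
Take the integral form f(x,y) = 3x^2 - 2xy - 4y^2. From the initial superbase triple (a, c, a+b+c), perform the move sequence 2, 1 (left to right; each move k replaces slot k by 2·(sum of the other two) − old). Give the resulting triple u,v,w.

start (3,-4,-3) = (f(1,0),f(0,1),f(1,1))
replace slot 2: 2·(3+(-3)) − (-4) = 4 → (3,4,-3)
replace slot 1: 2·(4+(-3)) − 3 = -1 → (-1,4,-3)

-1,4,-3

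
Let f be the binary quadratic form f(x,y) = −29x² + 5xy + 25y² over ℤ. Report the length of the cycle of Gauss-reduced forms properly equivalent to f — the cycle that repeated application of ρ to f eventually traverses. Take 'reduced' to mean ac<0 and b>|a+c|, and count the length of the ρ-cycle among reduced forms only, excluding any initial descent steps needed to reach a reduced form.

D = 2925, ⌊√D⌋ = 54
river: ρ → (25,45,-9)
river: ρ → (-9,45,25)
river: ρ → (25,5,-29)
river: ρ → (-29,53,1)
river: ρ → (1,53,-29)
river: ρ → (-29,5,25)
ρ-cycle length = 6 (tail of 0 descent steps not counted)

6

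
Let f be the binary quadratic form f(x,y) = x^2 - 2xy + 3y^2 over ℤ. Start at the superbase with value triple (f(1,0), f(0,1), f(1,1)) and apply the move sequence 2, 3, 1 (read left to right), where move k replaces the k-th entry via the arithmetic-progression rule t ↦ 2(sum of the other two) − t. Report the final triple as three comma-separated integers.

start (1,3,2) = (f(1,0),f(0,1),f(1,1))
replace slot 2: 2·(1+2) − 3 = 3 → (1,3,2)
replace slot 3: 2·(1+3) − 2 = 6 → (1,3,6)
replace slot 1: 2·(3+6) − 1 = 17 → (17,3,6)

17,3,6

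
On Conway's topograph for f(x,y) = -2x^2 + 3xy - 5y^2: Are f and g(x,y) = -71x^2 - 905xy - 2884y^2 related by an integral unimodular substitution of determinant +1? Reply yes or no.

D₁ = -31, D₂ = -31
f is negative-definite; reduce −f:
−f: translate: b→1 (≡-3 mod 4), so (2,-3,5)→(2,1,4)
−f: reduced (well bottom): (2,1,4) with a≤c, −a<b≤a
flip sign back: reduced form of f is (-2,-1,-4)
g is negative-definite; reduce −g:
−g: translate: b→53 (≡905 mod 142), so (71,905,2884)→(71,53,10)
−g: flip: (71,53,10)→(10,-53,71)
−g: translate: b→7 (≡-53 mod 20), so (10,-53,71)→(10,7,2)
−g: flip: (10,7,2)→(2,-7,10)
−g: translate: b→1 (≡-7 mod 4), so (2,-7,10)→(2,1,4)
−g: reduced (well bottom): (2,1,4) with a≤c, −a<b≤a
flip sign back: reduced form of g is (-2,-1,-4)
reduced forms (-2, -1, -4) vs (-2, -1, -4) ⇒ equivalent

yes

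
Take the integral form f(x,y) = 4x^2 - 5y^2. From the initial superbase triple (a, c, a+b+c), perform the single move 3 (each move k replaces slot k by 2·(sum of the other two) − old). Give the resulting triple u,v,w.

start (4,-5,-1) = (f(1,0),f(0,1),f(1,1))
replace slot 3: 2·(4+(-5)) − (-1) = -1 → (4,-5,-1)

4,-5,-1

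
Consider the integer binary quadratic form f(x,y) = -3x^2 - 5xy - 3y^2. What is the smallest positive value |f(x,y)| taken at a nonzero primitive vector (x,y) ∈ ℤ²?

translate: b→-1 (≡5 mod 6), so (3,5,3)→(3,-1,1)
flip: (3,-1,1)→(1,1,3)
reduced (well bottom): (1,1,3) with a≤c, −a<b≤a
well minimum |f| = |-1| = 1 (negative-definite)

1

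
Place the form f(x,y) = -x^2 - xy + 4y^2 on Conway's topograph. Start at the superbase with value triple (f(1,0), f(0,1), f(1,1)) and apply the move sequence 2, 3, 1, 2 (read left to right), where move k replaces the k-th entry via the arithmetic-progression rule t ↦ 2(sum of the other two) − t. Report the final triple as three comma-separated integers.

start (-1,4,2) = (f(1,0),f(0,1),f(1,1))
replace slot 2: 2·((-1)+2) − 4 = -2 → (-1,-2,2)
replace slot 3: 2·((-1)+(-2)) − 2 = -8 → (-1,-2,-8)
replace slot 1: 2·((-2)+(-8)) − (-1) = -19 → (-19,-2,-8)
replace slot 2: 2·((-19)+(-8)) − (-2) = -52 → (-19,-52,-8)

-19,-52,-8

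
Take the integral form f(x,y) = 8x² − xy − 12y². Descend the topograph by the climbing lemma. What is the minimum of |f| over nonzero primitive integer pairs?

descent: ρ → (-12,1,8)
descent: ρ → (8,15,-5)  [lands on river]
river: ρ → (-5,15,8)
river: ρ → (8,17,-3)
river: ρ → (-3,19,2)
river: ρ → (2,17,-12)
river: ρ → (-12,7,7)
river: ρ → (7,7,-12)
river: ρ → (-12,17,2)
river: ρ → (2,19,-3)
river: ρ → (-3,17,8)
closes: descent 2, river 10
min |a| on river = 2

2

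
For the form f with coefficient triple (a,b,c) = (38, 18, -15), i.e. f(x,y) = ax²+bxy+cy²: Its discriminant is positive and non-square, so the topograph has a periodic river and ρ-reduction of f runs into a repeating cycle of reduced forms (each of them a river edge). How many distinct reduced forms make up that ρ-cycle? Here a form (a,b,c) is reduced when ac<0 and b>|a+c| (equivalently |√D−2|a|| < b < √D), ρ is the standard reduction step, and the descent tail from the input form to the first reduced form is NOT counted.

D = 2604, ⌊√D⌋ = 51
descent: ρ → (-15,42,14)  [lands on river]
river: ρ → (14,42,-15)
river: ρ → (-15,48,5)
river: ρ → (5,42,-42)
river: ρ → (-42,42,5)
river: ρ → (5,48,-15)
ρ-cycle length = 6 (tail of 1 descent step not counted)

6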